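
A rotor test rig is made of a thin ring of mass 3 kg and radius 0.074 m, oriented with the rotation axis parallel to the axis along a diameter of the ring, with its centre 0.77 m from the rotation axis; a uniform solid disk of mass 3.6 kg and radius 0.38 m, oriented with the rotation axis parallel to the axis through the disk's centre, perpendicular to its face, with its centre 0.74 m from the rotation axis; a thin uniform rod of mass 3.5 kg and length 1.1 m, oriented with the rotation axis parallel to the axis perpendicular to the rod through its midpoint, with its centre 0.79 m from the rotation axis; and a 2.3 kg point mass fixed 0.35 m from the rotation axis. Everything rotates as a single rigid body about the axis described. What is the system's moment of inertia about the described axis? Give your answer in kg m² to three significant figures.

Thin ring: I_cm = (1/2)MR² = (1/2)(3)(0.074)² = 0.008214 kg m²; centre at d = 0.77 m, so I = I_cm + Md² gives I = 0.008214 + (3)(0.77)² = 1.7869 kg m².
Solid disk: I_cm = (1/2)MR² = (1/2)(3.6)(0.38)² = 0.25992 kg m²; centre at d = 0.74 m, so I = I_cm + Md² gives I = 0.25992 + (3.6)(0.74)² = 2.2313 kg m².
Thin rod: I_cm = (1/12)ML² = (1/12)(3.5)(1.1)² = 0.35292 kg m²; centre at d = 0.79 m, so I = I_cm + Md² gives I = 0.35292 + (3.5)(0.79)² = 2.5373 kg m².
Point mass: I_cm = 0; centre at d = 0.35 m, so I = I_cm + Md² gives I = 0 + (2.3)(0.35)² = 0.28175 kg m².
Total I = 1.7869 + 2.2313 + 2.5373 + 0.28175 = 6.8372 kg m².

6.84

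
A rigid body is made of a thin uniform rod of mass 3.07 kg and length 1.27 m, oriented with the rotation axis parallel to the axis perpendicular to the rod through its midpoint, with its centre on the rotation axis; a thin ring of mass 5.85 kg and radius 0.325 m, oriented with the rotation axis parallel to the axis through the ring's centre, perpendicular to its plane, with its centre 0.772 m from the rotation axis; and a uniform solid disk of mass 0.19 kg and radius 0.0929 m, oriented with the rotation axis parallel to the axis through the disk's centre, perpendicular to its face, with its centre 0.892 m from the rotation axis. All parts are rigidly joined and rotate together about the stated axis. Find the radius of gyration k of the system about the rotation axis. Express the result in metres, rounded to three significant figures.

0.716

Thin rod: I_cm = (1/12)ML² = (1/12)(3.07)(1.27)² = 0.41263 kg m²; axis through the centre, so I = 0.41263 kg m².
Thin ring: I_cm = MR² = (5.85)(0.325)² = 0.61791 kg m²; centre at d = 0.772 m, so I = I_cm + Md² gives I = 0.61791 + (5.85)(0.772)² = 4.1044 kg m².
Solid disk: I_cm = (1/2)MR² = (1/2)(0.19)(0.0929)² = 0.00081989 kg m²; centre at d = 0.892 m, so I = I_cm + Md² gives I = 0.00081989 + (0.19)(0.892)² = 0.152 kg m².
Total I = 4.669 kg m²; total mass M = 9.11 kg.
k = √(I/M) = √(4.669/9.11) = 0.7159 m.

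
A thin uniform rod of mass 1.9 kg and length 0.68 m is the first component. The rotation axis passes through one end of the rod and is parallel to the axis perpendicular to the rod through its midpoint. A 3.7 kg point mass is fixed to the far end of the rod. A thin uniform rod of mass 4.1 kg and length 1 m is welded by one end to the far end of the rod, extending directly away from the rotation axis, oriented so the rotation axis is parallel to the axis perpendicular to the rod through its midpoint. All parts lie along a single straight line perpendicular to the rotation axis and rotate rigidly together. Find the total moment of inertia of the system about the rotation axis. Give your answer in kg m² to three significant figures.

8.05

Thin rod: I_cm = (1/12)ML² = (1/12)(1.9)(0.68)² = 0.073213 kg m²; centre at d = 0.34 m, so the parallel axis theorem gives I = 0.073213 + (1.9)(0.34)² = 0.29285 kg m².
Point mass: I_cm = 0; centre at d = 0.34 + 0.34 = 0.68 m, so the parallel axis theorem gives I = 0 + (3.7)(0.68)² = 1.7109 kg m².
Thin rod: I_cm = (1/12)ML² = (1/12)(4.1)(1)² = 0.34167 kg m²; centre at d = 0.34 + 0.34 + 0.5 = 1.18 m, so the parallel axis theorem gives I = 0.34167 + (4.1)(1.18)² = 6.0505 kg m².
Total I = 0.29285 + 1.7109 + 6.0505 = 8.0542 kg m².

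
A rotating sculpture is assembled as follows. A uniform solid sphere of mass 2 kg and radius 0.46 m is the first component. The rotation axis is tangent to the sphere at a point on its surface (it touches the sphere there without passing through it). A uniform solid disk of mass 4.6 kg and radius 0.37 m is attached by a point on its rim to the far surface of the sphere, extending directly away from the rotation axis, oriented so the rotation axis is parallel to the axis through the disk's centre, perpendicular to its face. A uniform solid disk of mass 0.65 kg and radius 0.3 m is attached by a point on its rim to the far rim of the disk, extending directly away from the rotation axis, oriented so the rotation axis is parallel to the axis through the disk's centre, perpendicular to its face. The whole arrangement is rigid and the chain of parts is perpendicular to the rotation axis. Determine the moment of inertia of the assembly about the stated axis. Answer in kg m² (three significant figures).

Solid sphere: I_cm = (2/5)MR² = (2/5)(2)(0.46)² = 0.16928 kg m²; centre at d = 0.46 m, so the parallel axis theorem gives I = 0.16928 + (2)(0.46)² = 0.59248 kg m².
Solid disk: I_cm = (1/2)MR² = (1/2)(4.6)(0.37)² = 0.31487 kg m²; centre at d = 0.46 + 0.46 + 0.37 = 1.29 m, so the parallel axis theorem gives I = 0.31487 + (4.6)(1.29)² = 7.9697 kg m².
Solid disk: I_cm = (1/2)MR² = (1/2)(0.65)(0.3)² = 0.02925 kg m²; centre at d = 0.46 + 0.46 + 0.37 + 0.37 + 0.3 = 1.96 m, so the parallel axis theorem gives I = 0.02925 + (0.65)(1.96)² = 2.5263 kg m².
Total I = 0.59248 + 7.9697 + 2.5263 = 11.088 kg m².

11.1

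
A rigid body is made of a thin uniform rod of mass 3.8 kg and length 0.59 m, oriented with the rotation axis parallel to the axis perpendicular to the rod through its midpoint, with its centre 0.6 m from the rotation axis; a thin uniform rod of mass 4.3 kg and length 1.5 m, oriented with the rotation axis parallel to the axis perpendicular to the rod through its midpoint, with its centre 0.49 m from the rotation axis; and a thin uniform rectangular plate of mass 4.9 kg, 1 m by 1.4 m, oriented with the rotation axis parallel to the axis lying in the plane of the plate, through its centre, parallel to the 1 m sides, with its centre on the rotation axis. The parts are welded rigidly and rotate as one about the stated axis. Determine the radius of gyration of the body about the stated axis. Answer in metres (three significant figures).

Thin rod: I_cm = (1/12)ML² = (1/12)(3.8)(0.59)² = 0.11023 kg m^2; centre at d = 0.6 m, so I = I_cm + Md² gives I = 0.11023 + (3.8)(0.6)² = 1.4782 kg m^2.
Thin rod: I_cm = (1/12)ML² = (1/12)(4.3)(1.5)² = 0.80625 kg m^2; centre at d = 0.49 m, so I = I_cm + Md² gives I = 0.80625 + (4.3)(0.49)² = 1.8387 kg m^2.
Rectangular plate: I_cm = (1/12)Mb² = (1/12)(4.9)(1.4)² = 0.80033 kg m^2; axis through the centre, so I = 0.80033 kg m^2.
Total I = 4.1172 kg m^2; total mass M = 13 kg.
k = √(I/M) = √(4.1172/13) = 0.56277 m.

0.563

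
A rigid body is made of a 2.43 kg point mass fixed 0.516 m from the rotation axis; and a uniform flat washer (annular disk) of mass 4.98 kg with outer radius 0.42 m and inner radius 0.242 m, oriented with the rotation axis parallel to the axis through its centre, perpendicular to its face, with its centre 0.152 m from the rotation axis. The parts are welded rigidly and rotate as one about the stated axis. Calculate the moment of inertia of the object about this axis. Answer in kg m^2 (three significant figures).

1.35

Point mass: I_cm = 0; centre at d = 0.516 m, so the parallel axis theorem gives I = 0 + (2.43)(0.516)² = 0.647 kg m^2.
Annular disk: I_cm = (1/2)M(R²+r²) = (1/2)(4.98)[(0.42)² + (0.242)²] = 0.58506 kg m^2; centre at d = 0.152 m, so the parallel axis theorem gives I = 0.58506 + (4.98)(0.152)² = 0.70012 kg m^2.
Total I = 0.647 + 0.70012 = 1.3471 kg m^2.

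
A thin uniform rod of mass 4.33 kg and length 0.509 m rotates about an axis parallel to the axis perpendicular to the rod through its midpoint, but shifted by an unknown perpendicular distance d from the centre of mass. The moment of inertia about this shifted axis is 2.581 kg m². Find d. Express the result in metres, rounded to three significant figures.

0.758

About the centre-of-mass axis, I_cm = (1/12)ML² = (1/12)(4.33)(0.509)² = 0.093485 kg m².
Parallel axis theorem: I = I_cm + Md², so Md² = 2.581 − 0.093485 = 2.4875 kg m².
d = √(2.4875 / 4.33) = 0.75795 m.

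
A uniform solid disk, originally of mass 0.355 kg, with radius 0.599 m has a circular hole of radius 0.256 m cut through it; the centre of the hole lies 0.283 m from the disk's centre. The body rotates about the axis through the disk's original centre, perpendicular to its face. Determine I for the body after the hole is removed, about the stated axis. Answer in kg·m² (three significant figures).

Unpierced body about its centre: I₀ = (1/2)MR² = (1/2)(0.355)(0.599)² = 0.063687 kg·m².
The removed disk has mass m = M·(r/R)² = (0.355)(0.256/0.599)² = 0.064842 kg (same uniform areal density).
Its moment of inertia about the rotation axis (parallel-axis theorem): I_hole = (1/2)mr² + md² = (1/2)(0.064842)(0.256)² + (0.064842)(0.283)² = 0.0073178 kg·m².
Treating the hole as negative mass, I = I₀ − I_hole = 0.063687 − 0.0073178 = 0.056369 kg·m².

0.0564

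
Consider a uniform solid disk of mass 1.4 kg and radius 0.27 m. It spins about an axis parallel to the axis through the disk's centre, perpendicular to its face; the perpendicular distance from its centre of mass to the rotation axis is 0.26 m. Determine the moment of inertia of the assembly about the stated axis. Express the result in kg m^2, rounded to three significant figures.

I_cm = (1/2)MR² = (1/2)(1.4)(0.27)² = 0.05103 kg m^2; centre at d = 0.26 m, so the parallel axis theorem gives I = 0.05103 + (1.4)(0.26)² = 0.14567 kg m^2.

0.146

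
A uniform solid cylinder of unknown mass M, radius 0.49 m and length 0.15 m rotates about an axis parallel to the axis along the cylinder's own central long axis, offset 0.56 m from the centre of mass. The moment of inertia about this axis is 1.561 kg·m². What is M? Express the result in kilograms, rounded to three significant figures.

3.60

I = I_cm + Md² = (1/2)MR² + Md² = M·[0.5·(0.49)² + (0.56)²] = M·0.43365.
So M = 1.561 / 0.43365 = 3.5997 kg.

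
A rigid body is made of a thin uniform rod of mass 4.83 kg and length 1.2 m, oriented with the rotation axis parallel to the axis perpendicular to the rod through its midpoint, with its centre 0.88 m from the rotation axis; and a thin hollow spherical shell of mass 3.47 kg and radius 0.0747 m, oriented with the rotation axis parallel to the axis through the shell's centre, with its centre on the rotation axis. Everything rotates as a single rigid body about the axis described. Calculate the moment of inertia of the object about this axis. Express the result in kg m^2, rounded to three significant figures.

Thin rod: I_cm = (1/12)ML² = (1/12)(4.83)(1.2)² = 0.5796 kg m^2; centre at d = 0.88 m, so I = I_cm + Md² gives I = 0.5796 + (4.83)(0.88)² = 4.32 kg m^2.
Spherical shell: I_cm = (2/3)MR² = (2/3)(3.47)(0.0747)² = 0.012909 kg m^2; axis through the centre, so I = 0.012909 kg m^2.
Total I = 4.32 + 0.012909 = 4.3329 kg m^2.

4.33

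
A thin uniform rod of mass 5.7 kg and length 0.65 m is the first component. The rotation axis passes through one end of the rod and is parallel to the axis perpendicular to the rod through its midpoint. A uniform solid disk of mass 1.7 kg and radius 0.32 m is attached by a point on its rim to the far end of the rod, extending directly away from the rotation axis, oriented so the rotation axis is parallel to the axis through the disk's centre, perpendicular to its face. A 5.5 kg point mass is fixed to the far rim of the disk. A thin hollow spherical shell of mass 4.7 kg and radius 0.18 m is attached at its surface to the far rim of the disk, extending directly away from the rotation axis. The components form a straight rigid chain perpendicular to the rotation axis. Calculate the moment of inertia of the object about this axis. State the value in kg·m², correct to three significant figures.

Thin rod: I_cm = (1/12)ML² = (1/12)(5.7)(0.65)² = 0.20069 kg·m²; centre at d = 0.325 m, so I = I_cm + Md² gives I = 0.20069 + (5.7)(0.325)² = 0.80275 kg·m².
Solid disk: I_cm = (1/2)MR² = (1/2)(1.7)(0.32)² = 0.08704 kg·m²; centre at d = 0.325 + 0.325 + 0.32 = 0.97 m, so I = I_cm + Md² gives I = 0.08704 + (1.7)(0.97)² = 1.6866 kg·m².
Point mass: I_cm = 0; centre at d = 0.325 + 0.325 + 0.32 + 0.32 = 1.29 m, so I = I_cm + Md² gives I = 0 + (5.5)(1.29)² = 9.1526 kg·m².
Spherical shell: I_cm = (2/3)MR² = (2/3)(4.7)(0.18)² = 0.10152 kg·m²; centre at d = 0.325 + 0.325 + 0.32 + 0.32 + 0.18 = 1.47 m, so I = I_cm + Md² gives I = 0.10152 + (4.7)(1.47)² = 10.258 kg·m².
Total I = 0.80275 + 1.6866 + 9.1526 + 10.258 = 21.9 kg·m².

21.9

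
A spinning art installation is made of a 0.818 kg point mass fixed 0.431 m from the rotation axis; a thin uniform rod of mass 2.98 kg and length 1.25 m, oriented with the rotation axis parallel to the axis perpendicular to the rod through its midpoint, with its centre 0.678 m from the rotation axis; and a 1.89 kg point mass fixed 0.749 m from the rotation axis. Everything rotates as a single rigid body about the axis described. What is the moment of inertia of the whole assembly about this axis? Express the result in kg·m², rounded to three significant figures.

2.97

Point mass: I_cm = 0; centre at d = 0.431 m, so the parallel axis theorem gives I = 0 + (0.818)(0.431)² = 0.15195 kg·m².
Thin rod: I_cm = (1/12)ML² = (1/12)(2.98)(1.25)² = 0.38802 kg·m²; centre at d = 0.678 m, so the parallel axis theorem gives I = 0.38802 + (2.98)(0.678)² = 1.7579 kg·m².
Point mass: I_cm = 0; centre at d = 0.749 m, so the parallel axis theorem gives I = 0 + (1.89)(0.749)² = 1.0603 kg·m².
Total I = 0.15195 + 1.7579 + 1.0603 = 2.9701 kg·m².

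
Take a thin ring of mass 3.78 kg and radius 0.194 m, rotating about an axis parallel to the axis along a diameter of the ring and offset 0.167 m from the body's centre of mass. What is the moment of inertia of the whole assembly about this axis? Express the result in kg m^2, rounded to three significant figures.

I_cm = (1/2)MR² = (1/2)(3.78)(0.194)² = 0.071132 kg m^2; centre at d = 0.167 m, so the parallel axis theorem gives I = 0.071132 + (3.78)(0.167)² = 0.17655 kg m^2.

0.177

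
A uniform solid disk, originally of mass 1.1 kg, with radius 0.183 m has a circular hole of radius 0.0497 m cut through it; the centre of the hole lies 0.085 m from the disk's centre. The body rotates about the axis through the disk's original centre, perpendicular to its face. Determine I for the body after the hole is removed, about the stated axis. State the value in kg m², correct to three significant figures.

Unpierced body about its centre: I₀ = (1/2)MR² = (1/2)(1.1)(0.183)² = 0.018419 kg m².
The removed disk has mass m = M·(r/R)² = (1.1)(0.0497/0.183)² = 0.081134 kg (same uniform areal density).
Its moment of inertia about the rotation axis (parallel-axis theorem): I_hole = (1/2)mr² + md² = (1/2)(0.081134)(0.0497)² + (0.081134)(0.085)² = 0.0006864 kg m².
Treating the hole as negative mass, I = I₀ − I_hole = 0.018419 − 0.0006864 = 0.017733 kg m².

0.0177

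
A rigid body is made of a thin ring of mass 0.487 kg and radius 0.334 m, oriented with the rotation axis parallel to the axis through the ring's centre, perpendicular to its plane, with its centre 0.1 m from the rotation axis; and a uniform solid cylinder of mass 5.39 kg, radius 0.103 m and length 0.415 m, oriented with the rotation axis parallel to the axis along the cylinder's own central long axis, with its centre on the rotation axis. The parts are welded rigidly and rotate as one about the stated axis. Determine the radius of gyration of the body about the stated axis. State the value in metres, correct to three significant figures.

Thin ring: I_cm = MR² = (0.487)(0.334)² = 0.054328 kg·m²; centre at d = 0.1 m, so the parallel axis theorem gives I = 0.054328 + (0.487)(0.1)² = 0.059198 kg·m².
Solid cylinder: I_cm = (1/2)MR² = (1/2)(5.39)(0.103)² = 0.028591 kg·m²; axis through the centre, so I = 0.028591 kg·m².
Total I = 0.087789 kg·m²; total mass M = 5.877 kg.
k = √(I/M) = √(0.087789/5.877) = 0.12222 m.

0.122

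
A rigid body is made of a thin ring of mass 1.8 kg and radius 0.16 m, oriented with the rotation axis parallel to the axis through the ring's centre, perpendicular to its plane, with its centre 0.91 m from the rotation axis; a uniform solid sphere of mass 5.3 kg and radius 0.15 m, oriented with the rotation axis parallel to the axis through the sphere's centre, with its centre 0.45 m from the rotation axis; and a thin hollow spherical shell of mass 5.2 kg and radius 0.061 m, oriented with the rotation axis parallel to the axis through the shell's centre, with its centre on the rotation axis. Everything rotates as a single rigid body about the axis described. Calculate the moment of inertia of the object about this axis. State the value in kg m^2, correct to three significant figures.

2.67

Thin ring: I_cm = MR² = (1.8)(0.16)² = 0.04608 kg m^2; centre at d = 0.91 m, so the parallel axis theorem gives I = 0.04608 + (1.8)(0.91)² = 1.5367 kg m^2.
Solid sphere: I_cm = (2/5)MR² = (2/5)(5.3)(0.15)² = 0.0477 kg m^2; centre at d = 0.45 m, so the parallel axis theorem gives I = 0.0477 + (5.3)(0.45)² = 1.121 kg m^2.
Spherical shell: I_cm = (2/3)MR² = (2/3)(5.2)(0.061)² = 0.012899 kg m^2; axis through the centre, so I = 0.012899 kg m^2.
Total I = 1.5367 + 1.121 + 0.012899 = 2.6705 kg m^2.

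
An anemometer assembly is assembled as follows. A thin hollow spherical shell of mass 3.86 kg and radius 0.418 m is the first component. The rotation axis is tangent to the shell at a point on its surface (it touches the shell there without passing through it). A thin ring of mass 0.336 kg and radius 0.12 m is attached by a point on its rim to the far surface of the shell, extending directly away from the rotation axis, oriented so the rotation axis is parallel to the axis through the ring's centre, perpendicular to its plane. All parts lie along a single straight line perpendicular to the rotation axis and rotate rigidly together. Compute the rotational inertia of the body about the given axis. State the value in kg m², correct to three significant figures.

Spherical shell: I_cm = (2/3)MR² = (2/3)(3.86)(0.418)² = 0.44962 kg m²; centre at d = 0.418 m, so I = I_cm + Md² gives I = 0.44962 + (3.86)(0.418)² = 1.1241 kg m².
Thin ring: I_cm = MR² = (0.336)(0.12)² = 0.0048384 kg m²; centre at d = 0.418 + 0.418 + 0.12 = 0.956 m, so I = I_cm + Md² gives I = 0.0048384 + (0.336)(0.956)² = 0.31192 kg m².
Total I = 1.1241 + 0.31192 = 1.436 kg m².

1.44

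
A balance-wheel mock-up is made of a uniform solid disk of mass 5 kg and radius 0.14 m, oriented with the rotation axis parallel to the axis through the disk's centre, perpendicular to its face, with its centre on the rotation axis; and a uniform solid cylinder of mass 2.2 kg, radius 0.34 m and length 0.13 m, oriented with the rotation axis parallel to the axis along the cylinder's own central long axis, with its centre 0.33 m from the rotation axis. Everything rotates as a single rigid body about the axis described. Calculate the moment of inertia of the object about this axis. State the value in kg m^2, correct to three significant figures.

Solid disk: I_cm = (1/2)MR² = (1/2)(5)(0.14)² = 0.049 kg m^2; axis through the centre, so I = 0.049 kg m^2.
Solid cylinder: I_cm = (1/2)MR² = (1/2)(2.2)(0.34)² = 0.12716 kg m^2; centre at d = 0.33 m, so I = I_cm + Md² gives I = 0.12716 + (2.2)(0.33)² = 0.36674 kg m^2.
Total I = 0.049 + 0.36674 = 0.41574 kg m^2.

0.416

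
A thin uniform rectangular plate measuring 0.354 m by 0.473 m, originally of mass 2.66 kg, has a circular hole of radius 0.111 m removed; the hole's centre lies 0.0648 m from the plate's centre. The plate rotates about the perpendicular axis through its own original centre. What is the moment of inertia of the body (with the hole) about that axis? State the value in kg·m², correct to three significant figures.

0.0710

Unpierced body about its centre: I₀ = (1/12)M(a²+b²) = (1/12)(2.66)[(0.354)² + (0.473)²] = 0.077372 kg·m².
The removed disk has mass m = M·πr²/(ab) = (2.66)·π(0.111)²/(0.354·0.473) = 0.61491 kg (same uniform areal density).
Its moment of inertia about the rotation axis (parallel-axis theorem): I_hole = (1/2)mr² + md² = (1/2)(0.61491)(0.111)² + (0.61491)(0.0648)² = 0.0063702 kg·m².
Treating the hole as negative mass, I = I₀ − I_hole = 0.077372 − 0.0063702 = 0.071001 kg·m².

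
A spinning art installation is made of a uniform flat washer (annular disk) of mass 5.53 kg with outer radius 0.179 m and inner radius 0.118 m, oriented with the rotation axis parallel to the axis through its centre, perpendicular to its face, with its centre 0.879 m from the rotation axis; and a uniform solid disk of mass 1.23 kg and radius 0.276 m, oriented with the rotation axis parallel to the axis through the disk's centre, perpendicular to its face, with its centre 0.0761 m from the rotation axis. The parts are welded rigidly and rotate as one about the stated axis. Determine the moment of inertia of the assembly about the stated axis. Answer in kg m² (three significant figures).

4.45

Annular disk: I_cm = (1/2)M(R²+r²) = (1/2)(5.53)[(0.179)² + (0.118)²] = 0.12709 kg m²; centre at d = 0.879 m, so the parallel axis theorem gives I = 0.12709 + (5.53)(0.879)² = 4.3998 kg m².
Solid disk: I_cm = (1/2)MR² = (1/2)(1.23)(0.276)² = 0.046848 kg m²; centre at d = 0.0761 m, so the parallel axis theorem gives I = 0.046848 + (1.23)(0.0761)² = 0.053971 kg m².
Total I = 4.3998 + 0.053971 = 4.4538 kg m².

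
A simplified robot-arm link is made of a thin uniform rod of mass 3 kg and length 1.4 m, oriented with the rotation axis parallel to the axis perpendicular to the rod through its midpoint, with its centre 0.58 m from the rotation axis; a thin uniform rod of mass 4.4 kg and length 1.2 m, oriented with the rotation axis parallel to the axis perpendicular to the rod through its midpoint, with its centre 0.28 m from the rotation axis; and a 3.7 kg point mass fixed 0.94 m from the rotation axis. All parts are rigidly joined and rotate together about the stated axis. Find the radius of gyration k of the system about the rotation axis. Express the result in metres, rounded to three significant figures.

0.713

Thin rod: I_cm = (1/12)ML² = (1/12)(3)(1.4)² = 0.49 kg·m²; centre at d = 0.58 m, so I = I_cm + Md² gives I = 0.49 + (3)(0.58)² = 1.4992 kg·m².
Thin rod: I_cm = (1/12)ML² = (1/12)(4.4)(1.2)² = 0.528 kg·m²; centre at d = 0.28 m, so I = I_cm + Md² gives I = 0.528 + (4.4)(0.28)² = 0.87296 kg·m².
Point mass: I_cm = 0; centre at d = 0.94 m, so I = I_cm + Md² gives I = 0 + (3.7)(0.94)² = 3.2693 kg·m².
Total I = 5.6415 kg·m²; total mass M = 11.1 kg.
k = √(I/M) = √(5.6415/11.1) = 0.71291 m.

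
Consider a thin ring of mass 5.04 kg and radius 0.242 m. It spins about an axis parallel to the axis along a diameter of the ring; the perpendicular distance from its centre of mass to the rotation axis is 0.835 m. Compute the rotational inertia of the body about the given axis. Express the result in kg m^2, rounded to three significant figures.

I_cm = (1/2)MR² = (1/2)(5.04)(0.242)² = 0.14758 kg m^2; centre at d = 0.835 m, so I = I_cm + Md² gives I = 0.14758 + (5.04)(0.835)² = 3.6616 kg m^2.

3.66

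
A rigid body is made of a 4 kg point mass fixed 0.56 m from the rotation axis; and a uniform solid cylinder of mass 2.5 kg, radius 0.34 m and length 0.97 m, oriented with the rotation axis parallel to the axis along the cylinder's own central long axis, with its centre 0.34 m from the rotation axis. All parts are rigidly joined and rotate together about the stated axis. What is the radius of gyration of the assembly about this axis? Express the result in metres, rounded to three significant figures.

0.510

Point mass: I_cm = 0; centre at d = 0.56 m, so the parallel axis theorem gives I = 0 + (4)(0.56)² = 1.2544 kg m^2.
Solid cylinder: I_cm = (1/2)MR² = (1/2)(2.5)(0.34)² = 0.1445 kg m^2; centre at d = 0.34 m, so the parallel axis theorem gives I = 0.1445 + (2.5)(0.34)² = 0.4335 kg m^2.
Total I = 1.6879 kg m^2; total mass M = 6.5 kg.
k = √(I/M) = √(1.6879/6.5) = 0.50959 m.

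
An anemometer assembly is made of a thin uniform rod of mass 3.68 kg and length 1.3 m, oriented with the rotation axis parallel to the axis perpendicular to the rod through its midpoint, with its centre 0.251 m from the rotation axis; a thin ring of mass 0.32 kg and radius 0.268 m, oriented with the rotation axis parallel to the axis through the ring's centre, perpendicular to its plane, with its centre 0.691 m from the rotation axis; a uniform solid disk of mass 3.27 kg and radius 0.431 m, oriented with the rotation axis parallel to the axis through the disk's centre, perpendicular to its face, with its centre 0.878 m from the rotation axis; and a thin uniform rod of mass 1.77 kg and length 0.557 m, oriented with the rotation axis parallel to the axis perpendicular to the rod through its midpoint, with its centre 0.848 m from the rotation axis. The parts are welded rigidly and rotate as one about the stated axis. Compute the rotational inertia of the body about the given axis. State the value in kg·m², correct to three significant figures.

Thin rod: I_cm = (1/12)ML² = (1/12)(3.68)(1.3)² = 0.51827 kg·m²; centre at d = 0.251 m, so I = I_cm + Md² gives I = 0.51827 + (3.68)(0.251)² = 0.75011 kg·m².
Thin ring: I_cm = MR² = (0.32)(0.268)² = 0.022984 kg·m²; centre at d = 0.691 m, so I = I_cm + Md² gives I = 0.022984 + (0.32)(0.691)² = 0.17578 kg·m².
Solid disk: I_cm = (1/2)MR² = (1/2)(3.27)(0.431)² = 0.30372 kg·m²; centre at d = 0.878 m, so I = I_cm + Md² gives I = 0.30372 + (3.27)(0.878)² = 2.8245 kg·m².
Thin rod: I_cm = (1/12)ML² = (1/12)(1.77)(0.557)² = 0.045762 kg·m²; centre at d = 0.848 m, so I = I_cm + Md² gives I = 0.045762 + (1.77)(0.848)² = 1.3186 kg·m².
Total I = 0.75011 + 0.17578 + 2.8245 + 1.3186 = 5.069 kg·m².

5.07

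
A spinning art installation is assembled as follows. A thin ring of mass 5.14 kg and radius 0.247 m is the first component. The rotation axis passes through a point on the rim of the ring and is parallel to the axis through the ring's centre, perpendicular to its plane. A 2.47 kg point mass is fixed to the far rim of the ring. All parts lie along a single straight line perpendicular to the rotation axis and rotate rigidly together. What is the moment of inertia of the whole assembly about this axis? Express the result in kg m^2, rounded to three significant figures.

1.23

Thin ring: I_cm = MR² = (5.14)(0.247)² = 0.31359 kg m^2; centre at d = 0.247 m, so I = I_cm + Md² gives I = 0.31359 + (5.14)(0.247)² = 0.62717 kg m^2.
Point mass: I_cm = 0; centre at d = 0.247 + 0.247 = 0.494 m, so I = I_cm + Md² gives I = 0 + (2.47)(0.494)² = 0.60277 kg m^2.
Total I = 0.62717 + 0.60277 = 1.2299 kg m^2.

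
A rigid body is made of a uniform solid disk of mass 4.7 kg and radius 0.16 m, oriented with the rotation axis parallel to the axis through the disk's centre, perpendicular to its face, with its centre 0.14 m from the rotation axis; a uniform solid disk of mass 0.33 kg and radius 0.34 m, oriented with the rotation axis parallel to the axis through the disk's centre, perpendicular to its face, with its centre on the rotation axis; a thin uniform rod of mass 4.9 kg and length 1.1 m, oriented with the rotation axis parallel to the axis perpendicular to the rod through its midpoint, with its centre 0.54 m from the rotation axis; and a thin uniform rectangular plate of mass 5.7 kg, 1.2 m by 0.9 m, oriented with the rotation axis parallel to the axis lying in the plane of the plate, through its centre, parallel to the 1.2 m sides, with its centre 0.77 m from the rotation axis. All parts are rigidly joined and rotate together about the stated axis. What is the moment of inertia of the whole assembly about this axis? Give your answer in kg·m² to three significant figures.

5.86

Solid disk: I_cm = (1/2)MR² = (1/2)(4.7)(0.16)² = 0.06016 kg·m²; centre at d = 0.14 m, so I = I_cm + Md² gives I = 0.06016 + (4.7)(0.14)² = 0.15228 kg·m².
Solid disk: I_cm = (1/2)MR² = (1/2)(0.33)(0.34)² = 0.019074 kg·m²; axis through the centre, so I = 0.019074 kg·m².
Thin rod: I_cm = (1/12)ML² = (1/12)(4.9)(1.1)² = 0.49408 kg·m²; centre at d = 0.54 m, so I = I_cm + Md² gives I = 0.49408 + (4.9)(0.54)² = 1.9229 kg·m².
Rectangular plate: I_cm = (1/12)Mb² = (1/12)(5.7)(0.9)² = 0.38475 kg·m²; centre at d = 0.77 m, so I = I_cm + Md² gives I = 0.38475 + (5.7)(0.77)² = 3.7643 kg·m².
Total I = 0.15228 + 0.019074 + 1.9229 + 3.7643 = 5.8586 kg·m².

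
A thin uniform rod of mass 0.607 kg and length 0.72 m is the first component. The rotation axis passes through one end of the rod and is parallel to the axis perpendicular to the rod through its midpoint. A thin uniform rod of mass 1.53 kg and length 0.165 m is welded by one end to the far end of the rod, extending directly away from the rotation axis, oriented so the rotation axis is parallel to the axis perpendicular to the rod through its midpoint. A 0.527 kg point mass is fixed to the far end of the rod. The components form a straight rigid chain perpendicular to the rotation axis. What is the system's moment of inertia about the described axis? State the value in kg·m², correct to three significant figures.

Thin rod: I_cm = (1/12)ML² = (1/12)(0.607)(0.72)² = 0.026222 kg·m²; centre at d = 0.36 m, so the parallel axis theorem gives I = 0.026222 + (0.607)(0.36)² = 0.10489 kg·m².
Thin rod: I_cm = (1/12)ML² = (1/12)(1.53)(0.165)² = 0.0034712 kg·m²; centre at d = 0.36 + 0.36 + 0.0825 = 0.8025 m, so the parallel axis theorem gives I = 0.0034712 + (1.53)(0.8025)² = 0.9888 kg·m².
Point mass: I_cm = 0; centre at d = 0.36 + 0.36 + 0.0825 + 0.0825 = 0.885 m, so the parallel axis theorem gives I = 0 + (0.527)(0.885)² = 0.41276 kg·m².
Total I = 0.10489 + 0.9888 + 0.41276 = 1.5064 kg·m².

1.51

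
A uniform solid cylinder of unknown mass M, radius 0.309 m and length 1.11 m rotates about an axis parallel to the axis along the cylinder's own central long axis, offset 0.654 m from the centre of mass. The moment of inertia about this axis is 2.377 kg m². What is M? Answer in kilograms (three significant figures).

5.00

I = I_cm + Md² = (1/2)MR² + Md² = M·[0.5·(0.309)² + (0.654)²] = M·0.47546.
So M = 2.377 / 0.47546 = 4.9994 kg.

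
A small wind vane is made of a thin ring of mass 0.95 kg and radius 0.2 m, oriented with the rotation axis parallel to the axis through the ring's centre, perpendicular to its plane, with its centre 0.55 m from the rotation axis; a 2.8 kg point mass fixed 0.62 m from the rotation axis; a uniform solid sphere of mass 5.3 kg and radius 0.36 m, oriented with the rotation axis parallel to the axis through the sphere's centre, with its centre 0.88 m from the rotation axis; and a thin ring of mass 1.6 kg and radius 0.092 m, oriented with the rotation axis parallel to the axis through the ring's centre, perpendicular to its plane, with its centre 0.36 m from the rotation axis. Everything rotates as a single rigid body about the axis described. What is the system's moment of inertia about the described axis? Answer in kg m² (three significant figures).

Thin ring: I_cm = MR² = (0.95)(0.2)² = 0.038 kg m²; centre at d = 0.55 m, so I = I_cm + Md² gives I = 0.038 + (0.95)(0.55)² = 0.32538 kg m².
Point mass: I_cm = 0; centre at d = 0.62 m, so I = I_cm + Md² gives I = 0 + (2.8)(0.62)² = 1.0763 kg m².
Solid sphere: I_cm = (2/5)MR² = (2/5)(5.3)(0.36)² = 0.27475 kg m²; centre at d = 0.88 m, so I = I_cm + Md² gives I = 0.27475 + (5.3)(0.88)² = 4.3791 kg m².
Thin ring: I_cm = MR² = (1.6)(0.092)² = 0.013542 kg m²; centre at d = 0.36 m, so I = I_cm + Md² gives I = 0.013542 + (1.6)(0.36)² = 0.2209 kg m².
Total I = 0.32538 + 1.0763 + 4.3791 + 0.2209 = 6.0017 kg m².

6.00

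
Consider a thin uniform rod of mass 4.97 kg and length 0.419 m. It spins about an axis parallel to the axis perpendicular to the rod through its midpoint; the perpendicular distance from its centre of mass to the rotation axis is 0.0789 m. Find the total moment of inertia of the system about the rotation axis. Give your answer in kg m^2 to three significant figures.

0.104

I_cm = (1/12)ML² = (1/12)(4.97)(0.419)² = 0.072712 kg m^2; centre at d = 0.0789 m, so the parallel axis theorem gives I = 0.072712 + (4.97)(0.0789)² = 0.10365 kg m^2.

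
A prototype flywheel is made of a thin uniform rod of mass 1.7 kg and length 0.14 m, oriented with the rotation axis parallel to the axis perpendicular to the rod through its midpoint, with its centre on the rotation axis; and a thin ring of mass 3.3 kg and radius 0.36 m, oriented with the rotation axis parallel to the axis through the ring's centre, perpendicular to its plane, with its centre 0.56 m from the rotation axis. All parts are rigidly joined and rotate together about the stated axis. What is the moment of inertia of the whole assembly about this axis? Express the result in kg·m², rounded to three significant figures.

Thin rod: I_cm = (1/12)ML² = (1/12)(1.7)(0.14)² = 0.0027767 kg·m²; axis through the centre, so I = 0.0027767 kg·m².
Thin ring: I_cm = MR² = (3.3)(0.36)² = 0.42768 kg·m²; centre at d = 0.56 m, so the parallel axis theorem gives I = 0.42768 + (3.3)(0.56)² = 1.4626 kg·m².
Total I = 0.0027767 + 1.4626 = 1.4653 kg·m².

1.47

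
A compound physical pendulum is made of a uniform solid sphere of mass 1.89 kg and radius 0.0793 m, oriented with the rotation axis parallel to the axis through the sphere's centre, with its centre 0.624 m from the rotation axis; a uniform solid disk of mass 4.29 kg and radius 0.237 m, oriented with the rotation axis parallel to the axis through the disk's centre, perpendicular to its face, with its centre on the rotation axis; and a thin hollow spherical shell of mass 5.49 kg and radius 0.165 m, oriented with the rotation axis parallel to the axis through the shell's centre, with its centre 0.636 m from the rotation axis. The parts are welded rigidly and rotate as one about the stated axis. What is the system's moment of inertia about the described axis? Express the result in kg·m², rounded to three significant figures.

3.18

Solid sphere: I_cm = (2/5)MR² = (2/5)(1.89)(0.0793)² = 0.0047541 kg·m²; centre at d = 0.624 m, so I = I_cm + Md² gives I = 0.0047541 + (1.89)(0.624)² = 0.74067 kg·m².
Solid disk: I_cm = (1/2)MR² = (1/2)(4.29)(0.237)² = 0.12048 kg·m²; axis through the centre, so I = 0.12048 kg·m².
Spherical shell: I_cm = (2/3)MR² = (2/3)(5.49)(0.165)² = 0.099644 kg·m²; centre at d = 0.636 m, so I = I_cm + Md² gives I = 0.099644 + (5.49)(0.636)² = 2.3203 kg·m².
Total I = 0.74067 + 0.12048 + 2.3203 = 3.1815 kg·m².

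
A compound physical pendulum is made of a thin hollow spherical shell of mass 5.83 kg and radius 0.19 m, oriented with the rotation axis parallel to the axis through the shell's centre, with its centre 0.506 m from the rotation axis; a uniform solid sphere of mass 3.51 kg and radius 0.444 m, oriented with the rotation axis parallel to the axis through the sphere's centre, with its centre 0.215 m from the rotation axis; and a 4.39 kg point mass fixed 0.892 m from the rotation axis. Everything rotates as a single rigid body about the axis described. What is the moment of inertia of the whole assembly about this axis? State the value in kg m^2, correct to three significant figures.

5.56

Spherical shell: I_cm = (2/3)MR² = (2/3)(5.83)(0.19)² = 0.14031 kg m^2; centre at d = 0.506 m, so I = I_cm + Md² gives I = 0.14031 + (5.83)(0.506)² = 1.633 kg m^2.
Solid sphere: I_cm = (2/5)MR² = (2/5)(3.51)(0.444)² = 0.27678 kg m^2; centre at d = 0.215 m, so I = I_cm + Md² gives I = 0.27678 + (3.51)(0.215)² = 0.43903 kg m^2.
Point mass: I_cm = 0; centre at d = 0.892 m, so I = I_cm + Md² gives I = 0 + (4.39)(0.892)² = 3.493 kg m^2.
Total I = 1.633 + 0.43903 + 3.493 = 5.565 kg m^2.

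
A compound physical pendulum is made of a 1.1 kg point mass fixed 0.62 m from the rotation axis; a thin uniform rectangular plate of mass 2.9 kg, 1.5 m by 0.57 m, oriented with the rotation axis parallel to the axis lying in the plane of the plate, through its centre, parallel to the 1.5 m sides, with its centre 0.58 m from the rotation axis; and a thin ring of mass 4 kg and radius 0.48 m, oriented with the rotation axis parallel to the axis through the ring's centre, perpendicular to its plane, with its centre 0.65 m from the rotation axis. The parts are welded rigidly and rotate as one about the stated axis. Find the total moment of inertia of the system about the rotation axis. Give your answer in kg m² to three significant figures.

Point mass: I_cm = 0; centre at d = 0.62 m, so the parallel axis theorem gives I = 0 + (1.1)(0.62)² = 0.42284 kg m².
Rectangular plate: I_cm = (1/12)Mb² = (1/12)(2.9)(0.57)² = 0.078517 kg m²; centre at d = 0.58 m, so the parallel axis theorem gives I = 0.078517 + (2.9)(0.58)² = 1.0541 kg m².
Thin ring: I_cm = MR² = (4)(0.48)² = 0.9216 kg m²; centre at d = 0.65 m, so the parallel axis theorem gives I = 0.9216 + (4)(0.65)² = 2.6116 kg m².
Total I = 0.42284 + 1.0541 + 2.6116 = 4.0885 kg m².

4.09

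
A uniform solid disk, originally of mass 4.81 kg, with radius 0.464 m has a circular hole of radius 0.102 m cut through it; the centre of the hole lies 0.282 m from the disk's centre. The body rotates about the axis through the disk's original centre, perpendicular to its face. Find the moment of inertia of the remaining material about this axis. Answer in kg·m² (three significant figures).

0.498

Unpierced body about its centre: I₀ = (1/2)MR² = (1/2)(4.81)(0.464)² = 0.51779 kg·m².
The removed disk has mass m = M·(r/R)² = (4.81)(0.102/0.464)² = 0.23244 kg (same uniform areal density).
Its moment of inertia about the rotation axis (parallel-axis theorem): I_hole = (1/2)mr² + md² = (1/2)(0.23244)(0.102)² + (0.23244)(0.282)² = 0.019694 kg·m².
Treating the hole as negative mass, I = I₀ − I_hole = 0.51779 − 0.019694 = 0.49809 kg·m².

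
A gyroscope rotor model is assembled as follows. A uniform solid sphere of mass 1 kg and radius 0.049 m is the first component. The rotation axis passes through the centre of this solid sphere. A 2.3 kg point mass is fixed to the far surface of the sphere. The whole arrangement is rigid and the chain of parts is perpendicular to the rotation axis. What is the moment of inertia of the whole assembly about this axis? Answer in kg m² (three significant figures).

0.00648

Solid sphere: I_cm = (2/5)MR² = (2/5)(1)(0.049)² = 0.0009604 kg m²; axis through the centre, so I = 0.0009604 kg m².
Point mass: I_cm = 0; centre at d = 0.049 m, so the parallel axis theorem gives I = 0 + (2.3)(0.049)² = 0.0055223 kg m².
Total I = 0.0009604 + 0.0055223 = 0.0064827 kg m².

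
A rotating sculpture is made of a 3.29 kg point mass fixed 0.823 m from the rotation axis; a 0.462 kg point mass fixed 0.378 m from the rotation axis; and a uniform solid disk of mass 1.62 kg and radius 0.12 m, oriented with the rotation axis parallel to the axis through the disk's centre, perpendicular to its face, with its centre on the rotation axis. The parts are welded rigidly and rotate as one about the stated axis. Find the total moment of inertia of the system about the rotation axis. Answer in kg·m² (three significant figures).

2.31

Point mass: I_cm = 0; centre at d = 0.823 m, so the parallel axis theorem gives I = 0 + (3.29)(0.823)² = 2.2284 kg·m².
Point mass: I_cm = 0; centre at d = 0.378 m, so the parallel axis theorem gives I = 0 + (0.462)(0.378)² = 0.066012 kg·m².
Solid disk: I_cm = (1/2)MR² = (1/2)(1.62)(0.12)² = 0.011664 kg·m²; axis through the centre, so I = 0.011664 kg·m².
Total I = 2.2284 + 0.066012 + 0.011664 = 2.3061 kg·m².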